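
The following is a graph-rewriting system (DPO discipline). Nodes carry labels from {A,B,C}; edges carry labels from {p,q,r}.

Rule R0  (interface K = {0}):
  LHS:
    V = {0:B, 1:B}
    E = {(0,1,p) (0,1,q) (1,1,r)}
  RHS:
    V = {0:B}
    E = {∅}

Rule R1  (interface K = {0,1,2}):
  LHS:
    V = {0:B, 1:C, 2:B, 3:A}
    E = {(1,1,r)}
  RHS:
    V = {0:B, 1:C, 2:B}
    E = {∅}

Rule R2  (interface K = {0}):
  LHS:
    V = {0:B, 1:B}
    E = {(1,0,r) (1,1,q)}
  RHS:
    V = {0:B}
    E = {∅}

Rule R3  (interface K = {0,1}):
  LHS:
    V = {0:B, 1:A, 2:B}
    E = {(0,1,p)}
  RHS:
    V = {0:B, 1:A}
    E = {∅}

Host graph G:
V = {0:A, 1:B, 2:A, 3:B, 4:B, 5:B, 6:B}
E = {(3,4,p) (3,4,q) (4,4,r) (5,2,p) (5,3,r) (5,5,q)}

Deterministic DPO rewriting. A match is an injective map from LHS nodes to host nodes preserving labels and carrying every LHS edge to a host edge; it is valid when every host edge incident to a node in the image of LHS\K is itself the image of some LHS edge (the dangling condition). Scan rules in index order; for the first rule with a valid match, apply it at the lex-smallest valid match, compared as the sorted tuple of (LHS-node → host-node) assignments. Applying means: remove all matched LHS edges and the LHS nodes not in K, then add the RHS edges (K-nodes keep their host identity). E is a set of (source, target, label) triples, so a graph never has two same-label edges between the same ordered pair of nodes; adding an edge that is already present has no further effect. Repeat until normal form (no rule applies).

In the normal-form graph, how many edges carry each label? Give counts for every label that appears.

Answer: (no edges)

Steps:
start.  V:7 E:6  edges: 3-p->4 3-q->4 4-r->4 5-p->2 5-r->3 5-q->5
1. fire R0 via {0↦3, 1↦4}  →  V:6 E:3  edges: 5-p->2 5-r->3 5-q->5
2. fire R3 via {0↦5, 1↦2, 2↦1}  →  V:5 E:2  edges: 5-r->3 5-q->5
3. fire R2 via {0↦3, 1↦5}  →  V:4 E:0  edges: ∅
final graph: no rule applies after step 3
NF edges: []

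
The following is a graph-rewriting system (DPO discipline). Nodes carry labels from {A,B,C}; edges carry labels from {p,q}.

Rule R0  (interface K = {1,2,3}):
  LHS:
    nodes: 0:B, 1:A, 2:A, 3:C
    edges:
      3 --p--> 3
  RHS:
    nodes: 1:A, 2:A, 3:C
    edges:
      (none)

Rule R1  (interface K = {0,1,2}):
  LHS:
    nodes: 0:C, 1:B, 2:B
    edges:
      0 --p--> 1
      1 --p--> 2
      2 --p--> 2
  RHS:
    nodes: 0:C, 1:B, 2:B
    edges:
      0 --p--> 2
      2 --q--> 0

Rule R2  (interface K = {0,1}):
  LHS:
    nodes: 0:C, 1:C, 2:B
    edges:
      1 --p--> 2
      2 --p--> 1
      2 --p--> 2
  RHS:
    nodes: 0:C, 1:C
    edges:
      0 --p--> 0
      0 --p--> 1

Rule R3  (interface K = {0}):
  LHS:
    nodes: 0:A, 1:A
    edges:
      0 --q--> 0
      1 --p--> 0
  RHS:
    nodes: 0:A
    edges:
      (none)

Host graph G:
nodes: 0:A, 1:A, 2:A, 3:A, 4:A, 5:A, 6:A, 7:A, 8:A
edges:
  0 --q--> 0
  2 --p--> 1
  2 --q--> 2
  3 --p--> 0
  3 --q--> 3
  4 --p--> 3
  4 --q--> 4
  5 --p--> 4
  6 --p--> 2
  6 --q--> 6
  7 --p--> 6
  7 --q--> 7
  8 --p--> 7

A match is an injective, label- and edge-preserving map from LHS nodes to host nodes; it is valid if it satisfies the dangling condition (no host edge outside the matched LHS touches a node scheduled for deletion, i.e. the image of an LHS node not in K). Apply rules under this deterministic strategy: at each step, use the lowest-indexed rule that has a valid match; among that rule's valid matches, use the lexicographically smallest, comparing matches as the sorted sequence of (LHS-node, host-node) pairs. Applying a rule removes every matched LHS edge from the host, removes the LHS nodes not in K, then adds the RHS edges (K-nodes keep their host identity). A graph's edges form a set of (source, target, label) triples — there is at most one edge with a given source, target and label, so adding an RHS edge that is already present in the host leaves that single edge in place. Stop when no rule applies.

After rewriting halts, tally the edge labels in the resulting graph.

initial: |V|=9 |E|=13  E = 0-q->0 2-p->1 2-q->2 3-p->0 3-q->3 4-p->3 4-q->4 5-p->4 6-p->2 6-q->6 7-p->6 7-q->7 8-p->7
step 1: apply R3 at {0↦4, 1↦5}  → |V|=8 |E|=11  E = 0-q->0 2-p->1 2-q->2 3-p->0 3-q->3 4-p->3 6-p->2 6-q->6 7-p->6 7-q->7 8-p->7
step 2: apply R3 at {0↦3, 1↦4}  → |V|=7 |E|=9  E = 0-q->0 2-p->1 2-q->2 3-p->0 6-p->2 6-q->6 7-p->6 7-q->7 8-p->7
step 3: apply R3 at {0↦0, 1↦3}  → |V|=6 |E|=7  E = 2-p->1 2-q->2 6-p->2 6-q->6 7-p->6 7-q->7 8-p->7
step 4: apply R3 at {0↦7, 1↦8}  → |V|=5 |E|=5  E = 2-p->1 2-q->2 6-p->2 6-q->6 7-p->6
step 5: apply R3 at {0↦6, 1↦7}  → |V|=4 |E|=3  E = 2-p->1 2-q->2 6-p->2
step 6: apply R3 at {0↦2, 1↦6}  → |V|=3 |E|=1  E = 2-p->1
final graph: no rule applies after step 6
NF edges: [(2, 1, 'p')]

Answer: p:1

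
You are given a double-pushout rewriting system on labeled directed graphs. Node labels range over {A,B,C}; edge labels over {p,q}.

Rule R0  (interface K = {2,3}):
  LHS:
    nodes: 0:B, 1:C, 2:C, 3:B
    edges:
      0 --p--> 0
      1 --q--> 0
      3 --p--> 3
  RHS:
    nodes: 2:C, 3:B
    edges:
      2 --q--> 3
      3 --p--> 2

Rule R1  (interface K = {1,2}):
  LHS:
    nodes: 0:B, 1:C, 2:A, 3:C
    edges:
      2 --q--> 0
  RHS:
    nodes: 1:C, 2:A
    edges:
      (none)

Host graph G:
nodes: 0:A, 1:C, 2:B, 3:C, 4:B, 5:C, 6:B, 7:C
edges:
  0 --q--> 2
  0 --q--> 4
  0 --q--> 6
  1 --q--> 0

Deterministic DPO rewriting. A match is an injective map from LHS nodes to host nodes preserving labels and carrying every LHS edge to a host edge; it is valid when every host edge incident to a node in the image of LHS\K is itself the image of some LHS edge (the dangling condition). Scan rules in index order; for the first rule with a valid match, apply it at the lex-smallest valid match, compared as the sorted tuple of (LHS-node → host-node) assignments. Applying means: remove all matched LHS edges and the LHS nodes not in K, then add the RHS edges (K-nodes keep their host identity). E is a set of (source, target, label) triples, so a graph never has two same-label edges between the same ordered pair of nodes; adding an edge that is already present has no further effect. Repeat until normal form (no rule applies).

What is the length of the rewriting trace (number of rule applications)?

Answer: 3

Derivation:
[0] host  ⇒  8 nodes, 4 edges  {0-q->2 0-q->4 0-q->6 1-q->0}
[1] R1 @ {0↦2, 1↦1, 2↦0, 3↦3}  ⇒  6 nodes, 3 edges  {0-q->4 0-q->6 1-q->0}
[2] R1 @ {0↦4, 1↦1, 2↦0, 3↦5}  ⇒  4 nodes, 2 edges  {0-q->6 1-q->0}
[3] R1 @ {0↦6, 1↦1, 2↦0, 3↦7}  ⇒  2 nodes, 1 edges  {1-q->0}
halt: no rule applies after step 3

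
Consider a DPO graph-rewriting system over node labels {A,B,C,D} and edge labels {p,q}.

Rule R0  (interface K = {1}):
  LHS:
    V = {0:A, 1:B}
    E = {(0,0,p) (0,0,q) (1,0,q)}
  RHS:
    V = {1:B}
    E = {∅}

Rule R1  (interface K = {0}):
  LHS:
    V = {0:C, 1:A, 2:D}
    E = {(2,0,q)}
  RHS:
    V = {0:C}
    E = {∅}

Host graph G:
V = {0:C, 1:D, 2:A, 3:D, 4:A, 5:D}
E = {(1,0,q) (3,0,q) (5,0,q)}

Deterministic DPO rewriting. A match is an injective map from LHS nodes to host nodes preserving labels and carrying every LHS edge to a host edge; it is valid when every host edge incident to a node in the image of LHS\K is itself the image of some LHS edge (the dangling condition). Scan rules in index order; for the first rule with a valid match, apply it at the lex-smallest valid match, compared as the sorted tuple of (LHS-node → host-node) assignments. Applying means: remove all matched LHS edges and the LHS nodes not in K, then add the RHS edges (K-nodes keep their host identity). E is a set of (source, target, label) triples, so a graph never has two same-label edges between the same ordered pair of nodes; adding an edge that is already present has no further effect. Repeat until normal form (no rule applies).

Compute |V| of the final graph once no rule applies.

Answer: 2

Rewrite trace:
[0] host  ⇒  6 nodes, 3 edges  {1-q->0 3-q->0 5-q->0}
[1] R1 @ {0↦0, 1↦2, 2↦1}  ⇒  4 nodes, 2 edges  {3-q->0 5-q->0}
[2] R1 @ {0↦0, 1↦4, 2↦3}  ⇒  2 nodes, 1 edges  {5-q->0}
final graph: no rule applies after step 2
NF nodes: {0:C, 5:D}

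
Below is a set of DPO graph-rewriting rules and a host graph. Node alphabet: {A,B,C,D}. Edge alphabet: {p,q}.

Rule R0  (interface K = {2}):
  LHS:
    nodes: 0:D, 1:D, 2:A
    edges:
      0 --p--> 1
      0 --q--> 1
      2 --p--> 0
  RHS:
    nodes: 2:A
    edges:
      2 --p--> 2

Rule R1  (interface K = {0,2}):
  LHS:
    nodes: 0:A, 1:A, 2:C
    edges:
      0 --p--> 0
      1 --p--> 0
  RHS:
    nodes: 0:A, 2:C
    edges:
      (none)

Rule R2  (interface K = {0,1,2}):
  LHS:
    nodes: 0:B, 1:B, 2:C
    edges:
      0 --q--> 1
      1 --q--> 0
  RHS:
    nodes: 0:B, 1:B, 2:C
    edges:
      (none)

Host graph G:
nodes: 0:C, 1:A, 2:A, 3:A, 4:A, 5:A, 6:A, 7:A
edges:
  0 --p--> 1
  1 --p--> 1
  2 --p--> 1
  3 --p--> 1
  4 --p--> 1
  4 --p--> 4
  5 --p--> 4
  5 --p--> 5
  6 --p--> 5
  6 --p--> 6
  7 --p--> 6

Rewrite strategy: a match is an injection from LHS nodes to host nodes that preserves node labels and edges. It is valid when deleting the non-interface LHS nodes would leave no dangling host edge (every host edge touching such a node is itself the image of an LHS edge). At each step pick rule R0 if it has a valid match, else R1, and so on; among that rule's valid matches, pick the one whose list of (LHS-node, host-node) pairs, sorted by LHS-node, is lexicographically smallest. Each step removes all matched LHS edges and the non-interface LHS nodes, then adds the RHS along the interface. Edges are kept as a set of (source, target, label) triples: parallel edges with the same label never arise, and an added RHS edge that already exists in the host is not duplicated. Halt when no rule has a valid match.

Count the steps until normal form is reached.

initial: |V|=8 |E|=11  E = 0-p->1 1-p->1 2-p->1 3-p->1 4-p->1 4-p->4 5-p->4 5-p->5 6-p->5 6-p->6 7-p->6
step 1: apply R1 at {0↦1, 1↦2, 2↦0}  → |V|=7 |E|=9  E = 0-p->1 3-p->1 4-p->1 4-p->4 5-p->4 5-p->5 6-p->5 6-p->6 7-p->6
step 2: apply R1 at {0↦6, 1↦7, 2↦0}  → |V|=6 |E|=7  E = 0-p->1 3-p->1 4-p->1 4-p->4 5-p->4 5-p->5 6-p->5
step 3: apply R1 at {0↦5, 1↦6, 2↦0}  → |V|=5 |E|=5  E = 0-p->1 3-p->1 4-p->1 4-p->4 5-p->4
step 4: apply R1 at {0↦4, 1↦5, 2↦0}  → |V|=4 |E|=3  E = 0-p->1 3-p->1 4-p->1
final graph: no rule applies after step 4

Answer: 4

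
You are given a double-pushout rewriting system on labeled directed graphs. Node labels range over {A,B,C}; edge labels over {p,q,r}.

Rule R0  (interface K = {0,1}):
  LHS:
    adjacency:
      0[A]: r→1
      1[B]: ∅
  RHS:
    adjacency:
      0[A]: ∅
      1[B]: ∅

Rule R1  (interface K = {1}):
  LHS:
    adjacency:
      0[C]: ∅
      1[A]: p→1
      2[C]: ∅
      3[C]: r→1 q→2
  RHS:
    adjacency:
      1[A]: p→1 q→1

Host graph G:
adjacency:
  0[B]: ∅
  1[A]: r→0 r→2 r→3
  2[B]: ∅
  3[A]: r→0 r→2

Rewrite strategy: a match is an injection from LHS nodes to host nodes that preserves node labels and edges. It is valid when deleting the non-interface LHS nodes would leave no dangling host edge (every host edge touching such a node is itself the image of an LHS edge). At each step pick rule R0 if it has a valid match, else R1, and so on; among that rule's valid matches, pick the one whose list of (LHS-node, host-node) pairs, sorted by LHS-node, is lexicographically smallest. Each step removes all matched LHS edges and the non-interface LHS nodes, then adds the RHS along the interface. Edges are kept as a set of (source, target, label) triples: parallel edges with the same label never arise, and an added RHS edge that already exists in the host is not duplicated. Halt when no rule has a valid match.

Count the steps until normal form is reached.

initial: |V|=4 |E|=5  E = 1-r->0 1-r->2 1-r->3 3-r->0 3-r->2
step 1: apply R0 at {0↦1, 1↦0}  → |V|=4 |E|=4  E = 1-r->2 1-r->3 3-r->0 3-r->2
step 2: apply R0 at {0↦1, 1↦2}  → |V|=4 |E|=3  E = 1-r->3 3-r->0 3-r->2
step 3: apply R0 at {0↦3, 1↦0}  → |V|=4 |E|=2  E = 1-r->3 3-r->2
step 4: apply R0 at {0↦3, 1↦2}  → |V|=4 |E|=1  E = 1-r->3
normal form: no rule applies after step 4

Answer: 4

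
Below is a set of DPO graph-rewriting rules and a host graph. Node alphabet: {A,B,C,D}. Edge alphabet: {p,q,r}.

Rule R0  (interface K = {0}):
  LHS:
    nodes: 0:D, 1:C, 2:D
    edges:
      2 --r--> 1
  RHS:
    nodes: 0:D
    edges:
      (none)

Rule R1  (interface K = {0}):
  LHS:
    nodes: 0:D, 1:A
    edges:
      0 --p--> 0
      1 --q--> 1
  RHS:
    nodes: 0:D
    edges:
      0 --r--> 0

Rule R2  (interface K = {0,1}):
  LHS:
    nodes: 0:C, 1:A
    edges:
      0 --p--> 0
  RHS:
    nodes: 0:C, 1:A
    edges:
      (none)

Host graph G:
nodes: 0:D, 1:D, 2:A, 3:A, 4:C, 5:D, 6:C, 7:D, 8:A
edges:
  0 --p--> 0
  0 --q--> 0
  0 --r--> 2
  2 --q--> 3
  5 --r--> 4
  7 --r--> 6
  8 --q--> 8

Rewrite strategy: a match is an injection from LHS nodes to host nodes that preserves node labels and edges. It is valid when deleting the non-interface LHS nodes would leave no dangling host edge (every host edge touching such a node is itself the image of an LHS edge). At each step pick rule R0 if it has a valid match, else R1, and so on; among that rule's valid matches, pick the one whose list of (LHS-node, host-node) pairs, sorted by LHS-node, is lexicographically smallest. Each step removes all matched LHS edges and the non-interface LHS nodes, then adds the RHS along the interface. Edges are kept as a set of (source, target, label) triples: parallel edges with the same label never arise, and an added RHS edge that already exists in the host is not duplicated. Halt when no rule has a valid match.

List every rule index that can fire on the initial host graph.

R0: 6 valid matches — {0↦0, 1↦4, 2↦5}, {0↦0, 1↦6, 2↦7}, {0↦1, 1↦4, 2↦5} (+3 more)
R1: 1 valid match — {0↦0, 1↦8}
R2: no valid match — LHS pattern not found

Answer: [R0,R1]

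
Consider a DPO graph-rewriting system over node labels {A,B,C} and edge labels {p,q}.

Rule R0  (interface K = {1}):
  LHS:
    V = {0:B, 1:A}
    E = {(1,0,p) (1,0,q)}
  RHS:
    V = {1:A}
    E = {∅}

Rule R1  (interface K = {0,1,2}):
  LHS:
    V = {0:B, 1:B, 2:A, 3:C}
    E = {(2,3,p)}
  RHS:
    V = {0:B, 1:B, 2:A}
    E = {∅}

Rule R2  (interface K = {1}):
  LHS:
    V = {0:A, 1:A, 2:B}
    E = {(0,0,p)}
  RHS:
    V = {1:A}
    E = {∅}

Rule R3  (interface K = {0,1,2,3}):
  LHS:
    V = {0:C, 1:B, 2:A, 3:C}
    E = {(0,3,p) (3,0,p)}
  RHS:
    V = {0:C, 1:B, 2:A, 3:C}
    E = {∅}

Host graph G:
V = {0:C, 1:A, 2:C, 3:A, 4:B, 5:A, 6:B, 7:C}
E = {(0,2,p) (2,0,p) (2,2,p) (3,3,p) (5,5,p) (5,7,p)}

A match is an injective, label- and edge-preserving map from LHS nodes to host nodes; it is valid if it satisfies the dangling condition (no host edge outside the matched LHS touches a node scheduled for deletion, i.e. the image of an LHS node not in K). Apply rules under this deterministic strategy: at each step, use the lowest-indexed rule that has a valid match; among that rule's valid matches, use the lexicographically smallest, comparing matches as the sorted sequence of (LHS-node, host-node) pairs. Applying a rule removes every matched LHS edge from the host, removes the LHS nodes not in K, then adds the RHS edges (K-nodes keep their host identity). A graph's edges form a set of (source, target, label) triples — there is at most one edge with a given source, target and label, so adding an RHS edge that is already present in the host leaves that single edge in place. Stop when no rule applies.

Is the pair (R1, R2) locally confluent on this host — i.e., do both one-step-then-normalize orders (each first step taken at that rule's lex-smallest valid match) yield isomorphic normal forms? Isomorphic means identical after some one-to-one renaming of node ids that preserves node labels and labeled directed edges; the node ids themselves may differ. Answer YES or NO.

branch R1-first: apply at {0↦4, 1↦6, 2↦5, 3↦7} → |E|=5, then 2 more step(s) → NF |V|=3 |E|=3 V={0:C, 1:A, 2:C} E=0-p->2 2-p->0 2-p->2
branch R2-first: apply at {0↦3, 1↦1, 2↦4} → |E|=5, then 1 more step(s) → NF |V|=6 |E|=3 V={0:C, 1:A, 2:C, 5:A, 6:B, 7:C} E=2-p->2 5-p->5 5-p->7
graphs not isomorphic

Answer: NO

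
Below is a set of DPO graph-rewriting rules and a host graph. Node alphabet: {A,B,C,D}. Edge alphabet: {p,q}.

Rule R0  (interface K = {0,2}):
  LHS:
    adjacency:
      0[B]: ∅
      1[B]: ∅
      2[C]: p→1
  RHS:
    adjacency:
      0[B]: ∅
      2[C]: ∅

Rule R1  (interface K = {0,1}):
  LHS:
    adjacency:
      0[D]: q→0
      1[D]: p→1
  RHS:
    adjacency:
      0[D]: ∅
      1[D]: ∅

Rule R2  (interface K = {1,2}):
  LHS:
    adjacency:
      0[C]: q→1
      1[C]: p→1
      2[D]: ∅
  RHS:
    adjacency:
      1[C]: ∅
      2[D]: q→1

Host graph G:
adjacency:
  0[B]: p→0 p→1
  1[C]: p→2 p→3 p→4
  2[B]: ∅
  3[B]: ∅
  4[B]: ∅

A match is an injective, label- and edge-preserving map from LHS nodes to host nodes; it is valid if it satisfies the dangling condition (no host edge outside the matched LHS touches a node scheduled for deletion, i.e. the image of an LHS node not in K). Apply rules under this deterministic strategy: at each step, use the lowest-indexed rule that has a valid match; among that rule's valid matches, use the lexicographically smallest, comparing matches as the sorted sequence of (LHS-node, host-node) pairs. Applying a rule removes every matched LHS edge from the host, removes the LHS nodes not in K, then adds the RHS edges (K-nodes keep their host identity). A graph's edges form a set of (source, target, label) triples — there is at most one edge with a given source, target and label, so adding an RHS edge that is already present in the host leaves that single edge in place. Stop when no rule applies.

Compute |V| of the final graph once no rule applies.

initial: |V|=5 |E|=5  E = 0-p->0 0-p->1 1-p->2 1-p->3 1-p->4
step 1: apply R0 at {0↦0, 1↦2, 2↦1}  → |V|=4 |E|=4  E = 0-p->0 0-p->1 1-p->3 1-p->4
step 2: apply R0 at {0↦0, 1↦3, 2↦1}  → |V|=3 |E|=3  E = 0-p->0 0-p->1 1-p->4
step 3: apply R0 at {0↦0, 1↦4, 2↦1}  → |V|=2 |E|=2  E = 0-p->0 0-p->1
normal form: no rule applies after step 3
NF nodes: {0:B, 1:C}

Answer: 2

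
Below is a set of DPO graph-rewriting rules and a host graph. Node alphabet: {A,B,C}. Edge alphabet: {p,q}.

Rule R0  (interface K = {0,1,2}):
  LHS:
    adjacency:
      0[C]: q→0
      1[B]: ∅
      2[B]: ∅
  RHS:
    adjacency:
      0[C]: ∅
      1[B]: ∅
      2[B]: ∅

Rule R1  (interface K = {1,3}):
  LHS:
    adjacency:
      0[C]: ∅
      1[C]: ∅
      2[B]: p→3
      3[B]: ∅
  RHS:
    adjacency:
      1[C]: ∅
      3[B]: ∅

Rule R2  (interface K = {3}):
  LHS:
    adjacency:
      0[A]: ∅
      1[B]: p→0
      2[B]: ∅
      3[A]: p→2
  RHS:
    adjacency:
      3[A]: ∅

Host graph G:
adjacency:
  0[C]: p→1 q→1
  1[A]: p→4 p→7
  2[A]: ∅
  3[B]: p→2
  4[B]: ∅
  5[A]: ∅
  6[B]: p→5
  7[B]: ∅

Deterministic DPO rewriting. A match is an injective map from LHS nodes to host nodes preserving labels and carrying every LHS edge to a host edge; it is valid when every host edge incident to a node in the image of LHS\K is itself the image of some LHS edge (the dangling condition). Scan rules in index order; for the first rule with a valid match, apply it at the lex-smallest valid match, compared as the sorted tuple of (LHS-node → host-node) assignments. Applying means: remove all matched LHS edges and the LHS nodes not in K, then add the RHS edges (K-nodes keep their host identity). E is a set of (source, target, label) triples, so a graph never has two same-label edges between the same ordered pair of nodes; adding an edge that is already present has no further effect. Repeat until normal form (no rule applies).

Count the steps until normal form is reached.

start.  V:8 E:6  edges: 0-p->1 0-q->1 1-p->4 1-p->7 3-p->2 6-p->5
1. fire R2 via {0↦2, 1↦3, 2↦4, 3↦1}  →  V:5 E:4  edges: 0-p->1 0-q->1 1-p->7 6-p->5
2. fire R2 via {0↦5, 1↦6, 2↦7, 3↦1}  →  V:2 E:2  edges: 0-p->1 0-q->1
halt: no rule applies after step 2

Answer: 2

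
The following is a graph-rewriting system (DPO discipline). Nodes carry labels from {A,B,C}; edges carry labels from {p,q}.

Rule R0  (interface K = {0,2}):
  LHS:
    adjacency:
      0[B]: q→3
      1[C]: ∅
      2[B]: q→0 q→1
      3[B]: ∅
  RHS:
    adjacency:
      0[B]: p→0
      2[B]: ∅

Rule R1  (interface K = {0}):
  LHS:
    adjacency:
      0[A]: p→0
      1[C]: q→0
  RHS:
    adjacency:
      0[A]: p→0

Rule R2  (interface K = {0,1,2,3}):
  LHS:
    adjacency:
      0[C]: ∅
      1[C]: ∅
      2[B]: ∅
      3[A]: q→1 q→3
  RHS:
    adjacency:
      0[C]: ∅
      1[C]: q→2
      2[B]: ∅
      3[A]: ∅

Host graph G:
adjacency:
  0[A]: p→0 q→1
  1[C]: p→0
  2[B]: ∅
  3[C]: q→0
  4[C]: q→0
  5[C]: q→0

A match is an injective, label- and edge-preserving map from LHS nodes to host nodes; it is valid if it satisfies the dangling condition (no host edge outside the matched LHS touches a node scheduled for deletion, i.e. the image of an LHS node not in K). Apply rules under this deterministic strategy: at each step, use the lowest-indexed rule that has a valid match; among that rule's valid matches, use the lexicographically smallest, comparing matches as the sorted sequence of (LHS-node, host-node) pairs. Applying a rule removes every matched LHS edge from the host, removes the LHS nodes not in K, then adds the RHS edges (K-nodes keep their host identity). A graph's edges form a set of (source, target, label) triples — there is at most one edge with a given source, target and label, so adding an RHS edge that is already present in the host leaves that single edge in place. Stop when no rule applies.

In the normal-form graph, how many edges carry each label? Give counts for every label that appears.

[0] host  ⇒  6 nodes, 6 edges  {0-p->0 0-q->1 1-p->0 3-q->0 4-q->0 5-q->0}
[1] R1 @ {0↦0, 1↦3}  ⇒  5 nodes, 5 edges  {0-p->0 0-q->1 1-p->0 4-q->0 5-q->0}
[2] R1 @ {0↦0, 1↦4}  ⇒  4 nodes, 4 edges  {0-p->0 0-q->1 1-p->0 5-q->0}
[3] R1 @ {0↦0, 1↦5}  ⇒  3 nodes, 3 edges  {0-p->0 0-q->1 1-p->0}
final graph: no rule applies after step 3
NF edges: [(0, 0, 'p'), (0, 1, 'q'), (1, 0, 'p')]

Answer: p:2 q:1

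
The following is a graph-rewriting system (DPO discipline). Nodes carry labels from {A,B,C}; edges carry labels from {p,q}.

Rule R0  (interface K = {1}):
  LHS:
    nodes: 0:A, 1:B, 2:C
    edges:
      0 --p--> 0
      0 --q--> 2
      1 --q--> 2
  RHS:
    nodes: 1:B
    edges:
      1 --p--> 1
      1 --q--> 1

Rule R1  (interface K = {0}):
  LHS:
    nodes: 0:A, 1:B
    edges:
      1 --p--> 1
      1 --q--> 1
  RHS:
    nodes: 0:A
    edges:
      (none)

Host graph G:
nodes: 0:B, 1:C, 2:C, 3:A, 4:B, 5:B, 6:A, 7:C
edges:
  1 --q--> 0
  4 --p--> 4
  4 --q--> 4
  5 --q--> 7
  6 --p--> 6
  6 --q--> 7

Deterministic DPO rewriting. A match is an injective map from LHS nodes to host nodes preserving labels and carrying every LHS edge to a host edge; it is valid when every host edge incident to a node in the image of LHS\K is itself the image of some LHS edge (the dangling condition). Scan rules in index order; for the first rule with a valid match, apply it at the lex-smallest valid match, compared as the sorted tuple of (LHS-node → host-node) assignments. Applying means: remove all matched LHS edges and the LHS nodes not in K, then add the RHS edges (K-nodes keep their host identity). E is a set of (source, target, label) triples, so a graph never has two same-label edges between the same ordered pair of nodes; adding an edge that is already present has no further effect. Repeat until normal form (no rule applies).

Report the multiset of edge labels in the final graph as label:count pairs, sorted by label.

initial: |V|=8 |E|=6  E = 1-q->0 4-p->4 4-q->4 5-q->7 6-p->6 6-q->7
step 1: apply R0 at {0↦6, 1↦5, 2↦7}  → |V|=6 |E|=5  E = 1-q->0 4-p->4 4-q->4 5-p->5 5-q->5
step 2: apply R1 at {0↦3, 1↦4}  → |V|=5 |E|=3  E = 1-q->0 5-p->5 5-q->5
step 3: apply R1 at {0↦3, 1↦5}  → |V|=4 |E|=1  E = 1-q->0
final graph: no rule applies after step 3
NF edges: [(1, 0, 'q')]

Answer: q:1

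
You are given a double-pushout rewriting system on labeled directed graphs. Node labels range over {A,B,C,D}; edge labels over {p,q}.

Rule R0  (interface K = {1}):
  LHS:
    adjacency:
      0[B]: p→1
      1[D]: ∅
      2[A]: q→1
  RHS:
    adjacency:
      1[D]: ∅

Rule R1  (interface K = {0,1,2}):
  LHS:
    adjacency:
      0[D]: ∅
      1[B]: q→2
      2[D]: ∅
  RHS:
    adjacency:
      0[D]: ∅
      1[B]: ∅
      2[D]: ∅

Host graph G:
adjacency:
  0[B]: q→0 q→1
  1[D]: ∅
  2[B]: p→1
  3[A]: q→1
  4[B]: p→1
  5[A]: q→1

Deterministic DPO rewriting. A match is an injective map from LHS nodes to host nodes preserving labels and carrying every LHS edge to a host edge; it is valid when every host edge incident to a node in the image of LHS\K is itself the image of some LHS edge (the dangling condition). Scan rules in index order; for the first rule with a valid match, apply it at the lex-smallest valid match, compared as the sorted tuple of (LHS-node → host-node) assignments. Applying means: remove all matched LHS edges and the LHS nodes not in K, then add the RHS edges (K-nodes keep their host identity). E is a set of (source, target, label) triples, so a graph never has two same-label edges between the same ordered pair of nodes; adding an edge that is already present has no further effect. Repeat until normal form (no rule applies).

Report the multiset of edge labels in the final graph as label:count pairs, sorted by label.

Answer: q:2

Steps:
initial: |V|=6 |E|=6  E = 0-q->0 0-q->1 2-p->1 3-q->1 4-p->1 5-q->1
step 1: apply R0 at {0↦2, 1↦1, 2↦3}  → |V|=4 |E|=4  E = 0-q->0 0-q->1 4-p->1 5-q->1
step 2: apply R0 at {0↦4, 1↦1, 2↦5}  → |V|=2 |E|=2  E = 0-q->0 0-q->1
halt: no rule applies after step 2
NF edges: [(0, 0, 'q'), (0, 1, 'q')]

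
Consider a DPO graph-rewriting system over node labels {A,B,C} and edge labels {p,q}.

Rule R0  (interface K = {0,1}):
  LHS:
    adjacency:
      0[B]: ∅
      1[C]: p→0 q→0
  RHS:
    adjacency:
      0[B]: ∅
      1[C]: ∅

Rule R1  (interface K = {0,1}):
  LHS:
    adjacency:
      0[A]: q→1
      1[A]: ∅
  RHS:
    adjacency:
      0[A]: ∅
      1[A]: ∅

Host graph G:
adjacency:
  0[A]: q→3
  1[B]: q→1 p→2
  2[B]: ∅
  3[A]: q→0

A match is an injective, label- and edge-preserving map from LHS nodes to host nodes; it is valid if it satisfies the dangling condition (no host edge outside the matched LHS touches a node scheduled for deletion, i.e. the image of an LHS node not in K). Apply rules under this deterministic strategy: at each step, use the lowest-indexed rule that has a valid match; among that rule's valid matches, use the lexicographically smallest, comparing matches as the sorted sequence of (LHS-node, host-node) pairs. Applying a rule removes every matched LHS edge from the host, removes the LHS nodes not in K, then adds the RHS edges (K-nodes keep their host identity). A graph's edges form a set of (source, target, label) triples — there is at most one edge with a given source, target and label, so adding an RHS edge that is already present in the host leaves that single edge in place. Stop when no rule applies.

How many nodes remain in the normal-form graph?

[0] host  ⇒  4 nodes, 4 edges  {0-q->3 1-q->1 1-p->2 3-q->0}
[1] R1 @ {0↦0, 1↦3}  ⇒  4 nodes, 3 edges  {1-q->1 1-p->2 3-q->0}
[2] R1 @ {0↦3, 1↦0}  ⇒  4 nodes, 2 edges  {1-q->1 1-p->2}
normal form: no rule applies after step 2
NF nodes: {0:A, 1:B, 2:B, 3:A}

Answer: 4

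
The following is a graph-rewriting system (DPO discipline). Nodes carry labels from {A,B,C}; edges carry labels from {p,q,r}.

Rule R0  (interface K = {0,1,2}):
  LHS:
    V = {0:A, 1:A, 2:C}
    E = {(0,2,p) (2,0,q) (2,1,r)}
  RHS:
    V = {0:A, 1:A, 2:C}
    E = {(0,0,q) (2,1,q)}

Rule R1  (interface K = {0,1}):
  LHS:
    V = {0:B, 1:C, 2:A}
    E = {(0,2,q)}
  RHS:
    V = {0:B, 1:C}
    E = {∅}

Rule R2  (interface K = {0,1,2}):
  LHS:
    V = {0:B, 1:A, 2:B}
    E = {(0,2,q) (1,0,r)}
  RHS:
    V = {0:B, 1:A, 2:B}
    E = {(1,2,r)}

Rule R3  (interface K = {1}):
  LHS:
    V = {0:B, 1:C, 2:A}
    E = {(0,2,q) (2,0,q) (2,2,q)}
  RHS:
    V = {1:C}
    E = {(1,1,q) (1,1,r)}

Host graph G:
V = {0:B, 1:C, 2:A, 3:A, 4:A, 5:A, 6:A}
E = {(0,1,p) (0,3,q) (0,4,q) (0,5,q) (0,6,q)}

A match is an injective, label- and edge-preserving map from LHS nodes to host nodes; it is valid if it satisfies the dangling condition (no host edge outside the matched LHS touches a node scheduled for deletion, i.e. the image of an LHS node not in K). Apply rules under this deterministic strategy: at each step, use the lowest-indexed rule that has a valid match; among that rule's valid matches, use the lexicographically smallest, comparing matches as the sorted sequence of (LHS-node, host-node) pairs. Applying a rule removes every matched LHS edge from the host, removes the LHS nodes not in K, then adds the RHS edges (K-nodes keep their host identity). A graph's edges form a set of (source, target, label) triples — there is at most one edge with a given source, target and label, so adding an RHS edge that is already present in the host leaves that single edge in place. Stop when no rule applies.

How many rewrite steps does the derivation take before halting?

initial: |V|=7 |E|=5  E = 0-p->1 0-q->3 0-q->4 0-q->5 0-q->6
step 1: apply R1 at {0↦0, 1↦1, 2↦3}  → |V|=6 |E|=4  E = 0-p->1 0-q->4 0-q->5 0-q->6
step 2: apply R1 at {0↦0, 1↦1, 2↦4}  → |V|=5 |E|=3  E = 0-p->1 0-q->5 0-q->6
step 3: apply R1 at {0↦0, 1↦1, 2↦5}  → |V|=4 |E|=2  E = 0-p->1 0-q->6
step 4: apply R1 at {0↦0, 1↦1, 2↦6}  → |V|=3 |E|=1  E = 0-p->1
halt: no rule applies after step 4

Answer: 4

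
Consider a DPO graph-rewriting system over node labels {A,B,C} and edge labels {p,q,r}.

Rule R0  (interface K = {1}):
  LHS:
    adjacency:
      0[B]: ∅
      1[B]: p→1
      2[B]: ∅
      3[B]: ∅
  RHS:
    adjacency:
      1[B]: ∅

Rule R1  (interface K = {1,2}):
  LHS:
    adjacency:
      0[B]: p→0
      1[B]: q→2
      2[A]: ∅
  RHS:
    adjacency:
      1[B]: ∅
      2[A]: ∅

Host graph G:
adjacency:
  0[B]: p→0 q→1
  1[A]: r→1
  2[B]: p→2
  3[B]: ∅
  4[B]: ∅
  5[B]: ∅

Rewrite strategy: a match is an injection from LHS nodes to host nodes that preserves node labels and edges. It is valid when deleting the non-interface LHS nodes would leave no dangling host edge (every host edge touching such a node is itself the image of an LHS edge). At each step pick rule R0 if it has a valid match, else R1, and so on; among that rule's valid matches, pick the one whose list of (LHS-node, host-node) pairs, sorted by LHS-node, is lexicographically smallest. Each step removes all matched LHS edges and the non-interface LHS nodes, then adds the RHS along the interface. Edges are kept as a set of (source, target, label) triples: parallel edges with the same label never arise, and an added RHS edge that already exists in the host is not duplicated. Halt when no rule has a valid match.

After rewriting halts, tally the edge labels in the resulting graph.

[0] host  ⇒  6 nodes, 4 edges  {0-p->0 0-q->1 1-r->1 2-p->2}
[1] R0 @ {0↦3, 1↦0, 2↦4, 3↦5}  ⇒  3 nodes, 3 edges  {0-q->1 1-r->1 2-p->2}
[2] R1 @ {0↦2, 1↦0, 2↦1}  ⇒  2 nodes, 1 edges  {1-r->1}
final graph: no rule applies after step 2
NF edges: [(1, 1, 'r')]

Answer: r:1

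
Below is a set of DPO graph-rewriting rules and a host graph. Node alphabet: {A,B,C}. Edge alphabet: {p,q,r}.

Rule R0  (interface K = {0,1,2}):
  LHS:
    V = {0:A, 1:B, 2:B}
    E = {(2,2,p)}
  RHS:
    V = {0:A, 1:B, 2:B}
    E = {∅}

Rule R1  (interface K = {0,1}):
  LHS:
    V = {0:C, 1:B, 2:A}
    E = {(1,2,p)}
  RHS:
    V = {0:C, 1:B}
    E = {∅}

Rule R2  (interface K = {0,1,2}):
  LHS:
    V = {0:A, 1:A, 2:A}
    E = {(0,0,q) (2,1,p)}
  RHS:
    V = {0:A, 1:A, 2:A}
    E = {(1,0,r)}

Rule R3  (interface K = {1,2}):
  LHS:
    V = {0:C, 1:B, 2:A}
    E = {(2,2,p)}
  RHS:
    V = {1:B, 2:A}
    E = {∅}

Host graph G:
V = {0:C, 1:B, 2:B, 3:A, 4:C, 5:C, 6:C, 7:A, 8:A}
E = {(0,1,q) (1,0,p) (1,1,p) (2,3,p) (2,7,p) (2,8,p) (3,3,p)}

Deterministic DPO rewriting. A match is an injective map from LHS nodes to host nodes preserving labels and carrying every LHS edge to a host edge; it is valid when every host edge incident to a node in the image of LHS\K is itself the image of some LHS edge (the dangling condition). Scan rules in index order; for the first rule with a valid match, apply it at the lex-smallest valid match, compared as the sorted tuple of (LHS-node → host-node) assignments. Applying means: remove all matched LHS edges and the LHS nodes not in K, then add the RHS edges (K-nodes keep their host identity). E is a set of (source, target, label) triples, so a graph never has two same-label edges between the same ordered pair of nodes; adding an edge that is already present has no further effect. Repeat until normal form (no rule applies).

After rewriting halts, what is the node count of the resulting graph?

Answer: 5

Rewrite trace:
[0] host  ⇒  9 nodes, 7 edges  {0-q->1 1-p->0 1-p->1 2-p->3 2-p->7 2-p->8 3-p->3}
[1] R0 @ {0↦3, 1↦2, 2↦1}  ⇒  9 nodes, 6 edges  {0-q->1 1-p->0 2-p->3 2-p->7 2-p->8 3-p->3}
[2] R1 @ {0↦0, 1↦2, 2↦7}  ⇒  8 nodes, 5 edges  {0-q->1 1-p->0 2-p->3 2-p->8 3-p->3}
[3] R1 @ {0↦0, 1↦2, 2↦8}  ⇒  7 nodes, 4 edges  {0-q->1 1-p->0 2-p->3 3-p->3}
[4] R3 @ {0↦4, 1↦1, 2↦3}  ⇒  6 nodes, 3 edges  {0-q->1 1-p->0 2-p->3}
[5] R1 @ {0↦0, 1↦2, 2↦3}  ⇒  5 nodes, 2 edges  {0-q->1 1-p->0}
final graph: no rule applies after step 5
NF nodes: {0:C, 1:B, 2:B, 5:C, 6:C}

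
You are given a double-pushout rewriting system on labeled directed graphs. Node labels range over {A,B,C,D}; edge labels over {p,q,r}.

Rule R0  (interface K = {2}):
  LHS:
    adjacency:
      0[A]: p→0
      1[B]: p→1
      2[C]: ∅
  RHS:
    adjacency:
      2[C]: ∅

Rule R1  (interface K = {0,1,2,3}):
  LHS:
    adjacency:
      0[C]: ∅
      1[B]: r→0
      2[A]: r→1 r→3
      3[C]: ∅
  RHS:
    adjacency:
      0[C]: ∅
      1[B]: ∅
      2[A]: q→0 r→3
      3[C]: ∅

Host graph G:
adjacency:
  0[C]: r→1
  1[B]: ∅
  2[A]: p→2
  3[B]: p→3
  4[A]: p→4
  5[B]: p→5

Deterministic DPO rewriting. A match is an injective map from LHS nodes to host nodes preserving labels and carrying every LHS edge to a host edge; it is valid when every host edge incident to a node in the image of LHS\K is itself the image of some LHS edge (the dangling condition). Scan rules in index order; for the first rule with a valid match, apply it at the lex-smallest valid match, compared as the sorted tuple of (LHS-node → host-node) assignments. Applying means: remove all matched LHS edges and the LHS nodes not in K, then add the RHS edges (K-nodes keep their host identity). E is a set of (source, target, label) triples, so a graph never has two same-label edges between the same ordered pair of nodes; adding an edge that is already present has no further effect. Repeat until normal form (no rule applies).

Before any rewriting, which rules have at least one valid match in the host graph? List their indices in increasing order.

Answer: [R0]

Steps:
R0: 4 valid matches — {0↦2, 1↦3, 2↦0}, {0↦2, 1↦5, 2↦0}, {0↦4, 1↦3, 2↦0} (+1 more)
R1: no valid match — LHS pattern not found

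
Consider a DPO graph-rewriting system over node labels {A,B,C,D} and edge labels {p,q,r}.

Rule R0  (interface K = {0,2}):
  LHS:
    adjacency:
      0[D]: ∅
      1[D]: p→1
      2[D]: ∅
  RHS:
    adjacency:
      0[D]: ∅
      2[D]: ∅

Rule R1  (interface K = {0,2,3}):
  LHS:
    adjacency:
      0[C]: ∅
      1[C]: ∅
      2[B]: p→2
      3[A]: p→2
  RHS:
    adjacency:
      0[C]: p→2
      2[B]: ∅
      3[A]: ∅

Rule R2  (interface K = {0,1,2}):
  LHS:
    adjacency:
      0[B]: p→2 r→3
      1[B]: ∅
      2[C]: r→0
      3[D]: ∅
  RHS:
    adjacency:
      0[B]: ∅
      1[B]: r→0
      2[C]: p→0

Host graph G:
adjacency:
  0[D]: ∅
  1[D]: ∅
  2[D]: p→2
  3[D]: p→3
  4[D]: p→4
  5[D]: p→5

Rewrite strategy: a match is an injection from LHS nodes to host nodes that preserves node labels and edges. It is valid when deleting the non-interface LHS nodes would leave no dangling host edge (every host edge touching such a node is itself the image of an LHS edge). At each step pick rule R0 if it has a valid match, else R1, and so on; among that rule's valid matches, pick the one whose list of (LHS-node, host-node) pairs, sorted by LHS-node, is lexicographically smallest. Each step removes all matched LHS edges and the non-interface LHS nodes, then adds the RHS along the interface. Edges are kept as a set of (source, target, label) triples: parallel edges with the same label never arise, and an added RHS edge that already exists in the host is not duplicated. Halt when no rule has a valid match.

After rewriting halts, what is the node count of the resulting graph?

Answer: 2

Derivation:
[0] host  ⇒  6 nodes, 4 edges  {2-p->2 3-p->3 4-p->4 5-p->5}
[1] R0 @ {0↦0, 1↦2, 2↦1}  ⇒  5 nodes, 3 edges  {3-p->3 4-p->4 5-p->5}
[2] R0 @ {0↦0, 1↦3, 2↦1}  ⇒  4 nodes, 2 edges  {4-p->4 5-p->5}
[3] R0 @ {0↦0, 1↦4, 2↦1}  ⇒  3 nodes, 1 edges  {5-p->5}
[4] R0 @ {0↦0, 1↦5, 2↦1}  ⇒  2 nodes, 0 edges  {∅}
normal form: no rule applies after step 4
NF nodes: {0:D, 1:D}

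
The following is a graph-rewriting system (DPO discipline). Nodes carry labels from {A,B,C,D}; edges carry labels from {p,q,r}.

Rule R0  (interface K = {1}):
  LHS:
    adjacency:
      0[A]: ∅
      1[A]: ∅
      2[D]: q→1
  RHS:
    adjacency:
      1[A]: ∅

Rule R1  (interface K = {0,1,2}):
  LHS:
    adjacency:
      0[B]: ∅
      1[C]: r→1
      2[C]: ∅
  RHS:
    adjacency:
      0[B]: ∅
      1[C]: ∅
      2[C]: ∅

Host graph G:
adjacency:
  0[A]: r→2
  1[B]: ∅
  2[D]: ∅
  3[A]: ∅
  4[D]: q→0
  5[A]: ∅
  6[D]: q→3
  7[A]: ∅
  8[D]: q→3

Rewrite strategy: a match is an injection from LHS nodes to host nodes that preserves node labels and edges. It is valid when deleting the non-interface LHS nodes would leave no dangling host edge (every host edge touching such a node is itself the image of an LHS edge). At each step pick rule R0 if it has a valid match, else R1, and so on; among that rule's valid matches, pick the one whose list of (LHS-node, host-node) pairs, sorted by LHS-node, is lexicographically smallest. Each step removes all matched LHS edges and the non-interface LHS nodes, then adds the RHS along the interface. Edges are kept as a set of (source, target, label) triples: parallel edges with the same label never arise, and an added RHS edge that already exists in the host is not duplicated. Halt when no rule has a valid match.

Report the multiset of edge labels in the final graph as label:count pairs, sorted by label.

initial: |V|=9 |E|=4  E = 0-r->2 4-q->0 6-q->3 8-q->3
step 1: apply R0 at {0↦5, 1↦0, 2↦4}  → |V|=7 |E|=3  E = 0-r->2 6-q->3 8-q->3
step 2: apply R0 at {0↦7, 1↦3, 2↦6}  → |V|=5 |E|=2  E = 0-r->2 8-q->3
normal form: no rule applies after step 2
NF edges: [(0, 2, 'r'), (8, 3, 'q')]

Answer: q:1 r:1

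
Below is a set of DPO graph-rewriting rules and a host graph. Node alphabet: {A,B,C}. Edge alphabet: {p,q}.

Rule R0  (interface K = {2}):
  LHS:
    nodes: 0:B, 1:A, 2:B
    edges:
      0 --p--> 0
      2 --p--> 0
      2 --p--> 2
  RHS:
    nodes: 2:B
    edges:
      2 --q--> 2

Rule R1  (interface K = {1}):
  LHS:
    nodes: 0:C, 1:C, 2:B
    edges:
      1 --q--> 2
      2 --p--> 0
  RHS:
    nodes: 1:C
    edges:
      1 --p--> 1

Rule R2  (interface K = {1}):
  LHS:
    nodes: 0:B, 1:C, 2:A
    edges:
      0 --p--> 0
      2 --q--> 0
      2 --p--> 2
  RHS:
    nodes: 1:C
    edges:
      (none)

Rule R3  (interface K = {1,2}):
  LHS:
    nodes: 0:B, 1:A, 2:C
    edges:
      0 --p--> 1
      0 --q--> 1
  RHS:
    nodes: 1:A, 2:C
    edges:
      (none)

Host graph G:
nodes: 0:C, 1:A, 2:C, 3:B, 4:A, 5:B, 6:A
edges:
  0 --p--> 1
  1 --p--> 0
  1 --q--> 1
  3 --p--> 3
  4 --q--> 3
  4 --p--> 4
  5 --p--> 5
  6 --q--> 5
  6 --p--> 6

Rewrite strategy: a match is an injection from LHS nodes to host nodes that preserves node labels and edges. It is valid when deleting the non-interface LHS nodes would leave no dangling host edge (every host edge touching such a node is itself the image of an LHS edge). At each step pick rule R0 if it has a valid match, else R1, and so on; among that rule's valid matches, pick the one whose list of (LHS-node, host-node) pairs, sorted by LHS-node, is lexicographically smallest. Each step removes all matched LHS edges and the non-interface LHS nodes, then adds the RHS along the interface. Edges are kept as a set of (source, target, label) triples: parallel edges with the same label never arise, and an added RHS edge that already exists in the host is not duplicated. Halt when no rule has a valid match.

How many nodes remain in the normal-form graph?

initial: |V|=7 |E|=9  E = 0-p->1 1-p->0 1-q->1 3-p->3 4-q->3 4-p->4 5-p->5 6-q->5 6-p->6
step 1: apply R2 at {0↦3, 1↦0, 2↦4}  → |V|=5 |E|=6  E = 0-p->1 1-p->0 1-q->1 5-p->5 6-q->5 6-p->6
step 2: apply R2 at {0↦5, 1↦0, 2↦6}  → |V|=3 |E|=3  E = 0-p->1 1-p->0 1-q->1
final graph: no rule applies after step 2
NF nodes: {0:C, 1:A, 2:C}

Answer: 3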